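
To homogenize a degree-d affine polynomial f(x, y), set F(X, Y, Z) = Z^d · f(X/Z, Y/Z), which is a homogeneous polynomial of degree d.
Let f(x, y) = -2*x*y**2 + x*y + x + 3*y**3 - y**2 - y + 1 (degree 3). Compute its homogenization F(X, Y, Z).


F(X, Y, Z) = -2*X*Y**2 + X*Y*Z + X*Z**2 + 3*Y**3 - Y**2*Z - Y*Z**2 + Z**3

deg(f) = 3.
Substitute x = X/Z, y = Y/Z into f, then multiply by Z^3.
  monomial -2·x^1·y^2 ↦ -2·X^1·Y^2·Z^0.
  monomial 1·x^1·y^1 ↦ 1·X^1·Y^1·Z^1.
  monomial 1·x^1·y^0 ↦ 1·X^1·Y^0·Z^2.
  monomial 3·x^0·y^3 ↦ 3·X^0·Y^3·Z^0.
  monomial -1·x^0·y^2 ↦ -1·X^0·Y^2·Z^1.
  monomial -1·x^0·y^1 ↦ -1·X^0·Y^1·Z^2.
  monomial 1·x^0·y^0 ↦ 1·X^0·Y^0·Z^3.
Collecting: F(X, Y, Z) = -2*X*Y**2 + X*Y*Z + X*Z**2 + 3*Y**3 - Y**2*Z - Y*Z**2 + Z**3.


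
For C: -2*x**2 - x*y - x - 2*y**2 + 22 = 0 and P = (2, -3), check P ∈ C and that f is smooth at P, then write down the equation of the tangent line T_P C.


Tangent line at P: -6*x + 10*y + 42 = 0.

Step 1: f(2, -3) = 0, so P lies on C.
Step 2: partial derivatives
  f_x(x, y) = -4*x - y - 1, f_y(x, y) = -x - 4*y.
  f_x(P) = -6, f_y(P) = 10 (gradient nonzero, so P is smooth).
Step 3: tangent line at P: -6·(x − 2) + 10·(y − -3) = 0.
Expanding: -6*x + 10*y + 42 = 0.


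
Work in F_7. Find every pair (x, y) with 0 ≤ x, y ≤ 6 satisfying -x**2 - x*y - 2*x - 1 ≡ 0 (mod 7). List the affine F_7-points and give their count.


Affine F_7-points: {(1, 3), (2, 6), (3, 4), (4, 6), (5, 4), (6, 0)}; count = 6.

For each of the 49 pairs (x, y) ∈ F_7², evaluate f(x, y) mod 7. Record the zeros.
  x = 0: [0↦6, 1↦6, 2↦6, 3↦6, 4↦6, 5↦6, 6↦6]  zeros at y ∈ ∅
  x = 1: [0↦3, 1↦2, 2↦1, 3↦0, 4↦6, 5↦5, 6↦4]  zeros at y ∈ {3}
  x = 2: [0↦5, 1↦3, 2↦1, 3↦6, 4↦4, 5↦2, 6↦0]  zeros at y ∈ {6}
  x = 3: [0↦5, 1↦2, 2↦6, 3↦3, 4↦0, 5↦4, 6↦1]  zeros at y ∈ {4}
  x = 4: [0↦3, 1↦6, 2↦2, 3↦5, 4↦1, 5↦4, 6↦0]  zeros at y ∈ {6}
  x = 5: [0↦6, 1↦1, 2↦3, 3↦5, 4↦0, 5↦2, 6↦4]  zeros at y ∈ {4}
  x = 6: [0↦0, 1↦1, 2↦2, 3↦3, 4↦4, 5↦5, 6↦6]  zeros at y ∈ {0}
Collecting zeros: affine points = {(1, 3), (2, 6), (3, 4), (4, 6), (5, 4), (6, 0)}.
Total count |C(F_7)_aff| = 6.


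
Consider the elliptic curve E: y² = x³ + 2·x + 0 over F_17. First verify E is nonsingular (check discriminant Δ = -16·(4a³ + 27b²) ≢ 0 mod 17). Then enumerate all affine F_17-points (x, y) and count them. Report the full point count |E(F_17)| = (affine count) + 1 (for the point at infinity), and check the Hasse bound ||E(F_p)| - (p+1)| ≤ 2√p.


Affine points = {(0, 0), (3, 4), (3, 13), (4, 2), (4, 15), (5, 4), (5, 13), (7, 0), (8, 1), (8, 16), (9, 4), (9, 13), (10, 0), (12, 1), (12, 16), (13, 8), (13, 9), (14, 1), (14, 16)}; affine count = 19; |E(F_17)| = 20.

Discriminant check: Δ ∝ 4a³ + 27b² = 4·2³ + 27·0² = 4·8 + 27·0 ≡ 15 (mod 17). Nonzero ⇒ E is nonsingular.
For each x ∈ F_17, compute rhs = x³ + 2·x + 0 mod 17, then count y ∈ F_17 with y² ≡ rhs.
  x = 0: rhs = 0, matching y values: 0 (1 points).
  x = 1: rhs = 3, matching y values: none (0 points).
  x = 2: rhs = 12, matching y values: none (0 points).
  x = 3: rhs = 16, matching y values: 4, 13 (2 points).
  x = 4: rhs = 4, matching y values: 2, 15 (2 points).
  x = 5: rhs = 16, matching y values: 4, 13 (2 points).
  x = 6: rhs = 7, matching y values: none (0 points).
  x = 7: rhs = 0, matching y values: 0 (1 points).
  x = 8: rhs = 1, matching y values: 1, 16 (2 points).
  x = 9: rhs = 16, matching y values: 4, 13 (2 points).
  x = 10: rhs = 0, matching y values: 0 (1 points).
  x = 11: rhs = 10, matching y values: none (0 points).
  x = 12: rhs = 1, matching y values: 1, 16 (2 points).
  x = 13: rhs = 13, matching y values: 8, 9 (2 points).
  x = 14: rhs = 1, matching y values: 1, 16 (2 points).
  x = 15: rhs = 5, matching y values: none (0 points).
  x = 16: rhs = 14, matching y values: none (0 points).
Total affine count: 19.
Full point count |E(F_17)| = 19 + 1 = 20.
Hasse bound: |20 − (17+1)| = |2| = 2 ≤ 2√17 ≈ 8.2462 ✓.


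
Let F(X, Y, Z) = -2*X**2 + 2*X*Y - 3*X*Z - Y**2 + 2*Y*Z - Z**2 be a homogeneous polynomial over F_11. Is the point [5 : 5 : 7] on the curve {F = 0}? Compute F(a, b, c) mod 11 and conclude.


F(5,5,7) ≡ 1 (mod 11); P is NOT on the curve.

Evaluate F(5, 5, 7) term-by-term (mod 11).
  -2*X**2 ↦ -2·25·1·1 = -50
  2*X*Y ↦ 2·5·5·1 = 50
  -3*X*Z ↦ -3·5·1·7 = -105
  -Y**2 ↦ -1·1·25·1 = -25
  2*Y*Z ↦ 2·1·5·7 = 70
  -Z**2 ↦ -1·1·1·49 = -49
Sum: F(5, 5, 7) = (-50) + (50) + (-105) + (-25) + (70) + (-49) = -109.
Reducing mod 11: -109 ≡ 1 (mod 11).
Since F(a, b, c) ≡ 1 ≠ 0 (mod 11), P does NOT lie on the curve.


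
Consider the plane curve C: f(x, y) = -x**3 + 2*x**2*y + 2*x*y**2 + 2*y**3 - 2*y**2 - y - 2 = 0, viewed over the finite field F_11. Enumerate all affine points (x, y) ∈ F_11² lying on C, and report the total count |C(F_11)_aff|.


Affine F_11-points: {(0, 6), (1, 1), (3, 4), (3, 6), (3, 10), (4, 0), (5, 9), (7, 4), (9, 4), (9, 6), (10, 5)}; count = 11.

For each of the 121 pairs (x, y) ∈ F_11², evaluate f(x, y) mod 11. Record the zeros.
  x = 0: [0↦9, 1↦8, 2↦4, 3↦9, 4↦2, 5↦6, 6↦0, 7↦7, 8↦6, 9↦9, 10↦6]  zeros at y ∈ {6}
  x = 1: [0↦8, 1↦0, 2↦4, 3↦10, 4↦8, 5↦10, 6↦6, 7↦8, 8↦6, 9↦1, 10↦5]  zeros at y ∈ {1}
  x = 2: [0↦1, 1↦1, 2↦6, 3↦6, 4↦2, 5↦6, 6↦8, 7↦9, 8↦10, 9↦1, 10↦5]  zeros at y ∈ ∅
  x = 3: [0↦4, 1↦5, 2↦4, 3↦2, 4↦0, 5↦10, 6↦0, 7↦4, 8↦1, 9↦3, 10↦0]  zeros at y ∈ {4, 6, 10}
  x = 4: [0↦0, 1↦6, 2↦3, 3↦3, 4↦7, 5↦5, 6↦9, 7↦9, 8↦6, 9↦1, 10↦6]  zeros at y ∈ {0}
  x = 5: [0↦5, 1↦9, 2↦8, 3↦3, 4↦6, 5↦7, 6↦7, 7↦7, 8↦8, 9↦0, 10↦6]  zeros at y ∈ {9}
  x = 6: [0↦2, 1↦8, 2↦2, 3↦7, 4↦2, 5↦10, 6↦10, 7↦3, 8↦1, 9↦5, 10↦5]  zeros at y ∈ ∅
  x = 7: [0↦7, 1↦8, 2↦1, 3↦9, 4↦0, 5↦8, 6↦1, 7↦2, 8↦1, 9↦10, 10↦8]  zeros at y ∈ {4}
  x = 8: [0↦3, 1↦3, 2↦10, 3↦3, 4↦5, 5↦6, 6↦7, 7↦9, 8↦2, 9↦9, 10↦9]  zeros at y ∈ ∅
  x = 9: [0↦6, 1↦9, 2↦1, 3↦5, 4↦0, 5↦9, 6↦0, 7↦7, 8↦9, 9↦7, 10↦2]  zeros at y ∈ {4, 6}
  x = 10: [0↦10, 1↦9, 2↦1, 3↦9, 4↦1, 5↦0, 6↦7, 7↦1, 8↦5, 9↦9, 10↦3]  zeros at y ∈ {5}
Collecting zeros: affine points = {(0, 6), (1, 1), (3, 4), (3, 6), (3, 10), (4, 0), (5, 9), (7, 4), (9, 4), (9, 6), (10, 5)}.
Total count |C(F_11)_aff| = 11.


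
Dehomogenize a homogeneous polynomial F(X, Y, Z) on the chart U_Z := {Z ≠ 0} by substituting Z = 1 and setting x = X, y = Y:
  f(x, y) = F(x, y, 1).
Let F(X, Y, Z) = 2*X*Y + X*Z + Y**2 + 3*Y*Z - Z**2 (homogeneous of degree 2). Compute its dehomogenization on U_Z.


f(x, y) = 2*x*y + x + y**2 + 3*y - 1

On U_Z we set Z = 1. Each monomial c·X^i·Y^j·Z^k in F becomes c·x^i·y^j·1^k = c·x^i·y^j.
Substituting Z = 1: F(X, Y, 1) = 2*x*y + x + y**2 + 3*y - 1.
Note: deg(f) ≤ deg(F) = 2; strict inequality happens when F is divisible by Z (lost terms).


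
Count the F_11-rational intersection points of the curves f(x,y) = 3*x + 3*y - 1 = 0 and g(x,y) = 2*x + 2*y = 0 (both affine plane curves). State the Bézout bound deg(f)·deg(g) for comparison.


Common zeros: ∅; count = 0; Bézout bound = 1.

deg(f) = 1, deg(g) = 1, so Bézout bound = 1.
Scan x ∈ F_11. For each x, list the y ∈ F_11 with f(x, y) ≡ 0 and those with g(x, y) ≡ 0 (mod 11); the common zeros in that column are the intersection.
  x = 0: f ≡ 0 at y ∈ {4}; g ≡ 0 at y ∈ {0}; common: ∅.
  x = 1: f ≡ 0 at y ∈ {3}; g ≡ 0 at y ∈ {10}; common: ∅.
  x = 2: f ≡ 0 at y ∈ {2}; g ≡ 0 at y ∈ {9}; common: ∅.
  x = 3: f ≡ 0 at y ∈ {1}; g ≡ 0 at y ∈ {8}; common: ∅.
  x = 4: f ≡ 0 at y ∈ {0}; g ≡ 0 at y ∈ {7}; common: ∅.
  x = 5: f ≡ 0 at y ∈ {10}; g ≡ 0 at y ∈ {6}; common: ∅.
  x = 6: f ≡ 0 at y ∈ {9}; g ≡ 0 at y ∈ {5}; common: ∅.
  x = 7: f ≡ 0 at y ∈ {8}; g ≡ 0 at y ∈ {4}; common: ∅.
  x = 8: f ≡ 0 at y ∈ {7}; g ≡ 0 at y ∈ {3}; common: ∅.
  x = 9: f ≡ 0 at y ∈ {6}; g ≡ 0 at y ∈ {2}; common: ∅.
  x = 10: f ≡ 0 at y ∈ {5}; g ≡ 0 at y ∈ {1}; common: ∅.
Collecting: common zeros = ∅, so the count is 0.
Comparison with the Bézout bound: 0 ≤ 1 = deg(f)·deg(g), as expected for curves with no common component (the affine F_11-count falls short of the bound because intersections may lie at infinity, over extension fields, or carry multiplicity).


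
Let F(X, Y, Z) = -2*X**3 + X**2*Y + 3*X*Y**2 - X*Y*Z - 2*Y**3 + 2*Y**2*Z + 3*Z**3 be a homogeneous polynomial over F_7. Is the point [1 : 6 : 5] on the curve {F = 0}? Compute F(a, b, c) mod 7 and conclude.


F(1,6,5) ≡ 0 (mod 7); P is on the curve.

Evaluate F(1, 6, 5) term-by-term (mod 7).
  -2*X**3 ↦ -2·1·1·1 = -2
  X**2*Y ↦ 1·1·6·1 = 6
  3*X*Y**2 ↦ 3·1·36·1 = 108
  -X*Y*Z ↦ -1·1·6·5 = -30
  -2*Y**3 ↦ -2·1·216·1 = -432
  2*Y**2*Z ↦ 2·1·36·5 = 360
  3*Z**3 ↦ 3·1·1·125 = 375
Sum: F(1, 6, 5) = (-2) + (6) + (108) + (-30) + (-432) + (360) + (375) = 385.
Reducing mod 7: 385 ≡ 0 (mod 7).
Since F(a, b, c) ≡ 0 (mod 7), P lies on the curve.


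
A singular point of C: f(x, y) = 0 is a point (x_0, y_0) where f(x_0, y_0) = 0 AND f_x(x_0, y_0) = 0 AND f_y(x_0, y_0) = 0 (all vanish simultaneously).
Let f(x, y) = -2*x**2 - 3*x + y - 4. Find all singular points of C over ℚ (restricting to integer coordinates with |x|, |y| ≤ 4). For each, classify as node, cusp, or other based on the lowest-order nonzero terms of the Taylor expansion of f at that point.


No singular points in the scanned grid; C is smooth there.

Compute partial derivatives:
  f_x = -4*x - 3.
  f_y = 1.
f_y = 1 is a nonzero constant, so f_y never vanishes: no point (x, y) can satisfy f = f_x = f_y = 0. In particular no (x, y) ∈ {−4, ..., 4}² is singular; the curve is smooth.


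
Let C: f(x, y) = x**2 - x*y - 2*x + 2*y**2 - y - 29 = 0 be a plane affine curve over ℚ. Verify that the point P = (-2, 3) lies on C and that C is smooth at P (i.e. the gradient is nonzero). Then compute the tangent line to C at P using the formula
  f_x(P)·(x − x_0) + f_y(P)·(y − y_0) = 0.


Tangent line at P: -9*x + 13*y - 57 = 0.

Step 1: f(-2, 3) = 0, so P lies on C.
Step 2: partial derivatives
  f_x(x, y) = 2*x - y - 2, f_y(x, y) = -x + 4*y - 1.
  f_x(P) = -9, f_y(P) = 13 (gradient nonzero, so P is smooth).
Step 3: tangent line at P: -9·(x − -2) + 13·(y − 3) = 0.
Expanding: -9*x + 13*y - 57 = 0.


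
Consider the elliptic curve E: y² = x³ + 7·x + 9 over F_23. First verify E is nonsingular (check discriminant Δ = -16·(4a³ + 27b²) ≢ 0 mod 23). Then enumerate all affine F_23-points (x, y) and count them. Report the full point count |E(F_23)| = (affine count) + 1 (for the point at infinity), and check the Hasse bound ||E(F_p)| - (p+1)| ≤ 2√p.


Affine points = {(0, 3), (0, 20), (2, 10), (2, 13), (4, 3), (4, 20), (5, 10), (5, 13), (8, 5), (8, 18), (12, 2), (12, 21), (15, 4), (15, 19), (16, 10), (16, 13), (17, 2), (17, 21), (19, 3), (19, 20), (22, 1), (22, 22)}; affine count = 22; |E(F_23)| = 23.

Discriminant check: Δ ∝ 4a³ + 27b² = 4·7³ + 27·9² = 4·343 + 27·81 ≡ 17 (mod 23). Nonzero ⇒ E is nonsingular.
For each x ∈ F_23, compute rhs = x³ + 7·x + 9 mod 23, then count y ∈ F_23 with y² ≡ rhs.
  x = 0: rhs = 9, matching y values: 3, 20 (2 points).
  x = 1: rhs = 17, matching y values: none (0 points).
  x = 2: rhs = 8, matching y values: 10, 13 (2 points).
  x = 3: rhs = 11, matching y values: none (0 points).
  x = 4: rhs = 9, matching y values: 3, 20 (2 points).
  x = 5: rhs = 8, matching y values: 10, 13 (2 points).
  x = 6: rhs = 14, matching y values: none (0 points).
  x = 7: rhs = 10, matching y values: none (0 points).
  x = 8: rhs = 2, matching y values: 5, 18 (2 points).
  x = 9: rhs = 19, matching y values: none (0 points).
  x = 10: rhs = 21, matching y values: none (0 points).
  x = 11: rhs = 14, matching y values: none (0 points).
  x = 12: rhs = 4, matching y values: 2, 21 (2 points).
  x = 13: rhs = 20, matching y values: none (0 points).
  x = 14: rhs = 22, matching y values: none (0 points).
  x = 15: rhs = 16, matching y values: 4, 19 (2 points).
  x = 16: rhs = 8, matching y values: 10, 13 (2 points).
  x = 17: rhs = 4, matching y values: 2, 21 (2 points).
  x = 18: rhs = 10, matching y values: none (0 points).
  x = 19: rhs = 9, matching y values: 3, 20 (2 points).
  x = 20: rhs = 7, matching y values: none (0 points).
  x = 21: rhs = 10, matching y values: none (0 points).
  x = 22: rhs = 1, matching y values: 1, 22 (2 points).
Total affine count: 22.
Full point count |E(F_23)| = 22 + 1 = 23.
Hasse bound: |23 − (23+1)| = |-1| = 1 ≤ 2√23 ≈ 9.5917 ✓.


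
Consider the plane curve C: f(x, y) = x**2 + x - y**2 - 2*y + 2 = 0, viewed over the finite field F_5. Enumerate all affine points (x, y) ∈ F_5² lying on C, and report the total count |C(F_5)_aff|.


Affine F_5-points: {(1, 4), (2, 1), (2, 2), (3, 4)}; count = 4.

For each of the 25 pairs (x, y) ∈ F_5², evaluate f(x, y) mod 5. Record the zeros.
  x = 0: [0↦2, 1↦4, 2↦4, 3↦2, 4↦3]  zeros at y ∈ ∅
  x = 1: [0↦4, 1↦1, 2↦1, 3↦4, 4↦0]  zeros at y ∈ {4}
  x = 2: [0↦3, 1↦0, 2↦0, 3↦3, 4↦4]  zeros at y ∈ {1, 2}
  x = 3: [0↦4, 1↦1, 2↦1, 3↦4, 4↦0]  zeros at y ∈ {4}
  x = 4: [0↦2, 1↦4, 2↦4, 3↦2, 4↦3]  zeros at y ∈ ∅
Collecting zeros: affine points = {(1, 4), (2, 1), (2, 2), (3, 4)}.
Total count |C(F_5)_aff| = 4.


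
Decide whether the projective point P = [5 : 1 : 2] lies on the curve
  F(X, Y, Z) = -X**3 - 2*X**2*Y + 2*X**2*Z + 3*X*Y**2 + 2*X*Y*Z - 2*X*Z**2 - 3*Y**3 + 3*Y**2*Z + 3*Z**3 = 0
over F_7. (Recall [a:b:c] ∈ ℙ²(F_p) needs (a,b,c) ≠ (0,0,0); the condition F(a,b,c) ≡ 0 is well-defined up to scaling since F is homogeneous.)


F(5,1,2) ≡ 3 (mod 7); P is NOT on the curve.

Evaluate F(5, 1, 2) term-by-term (mod 7).
  -X**3 ↦ -1·125·1·1 = -125
  -2*X**2*Y ↦ -2·25·1·1 = -50
  2*X**2*Z ↦ 2·25·1·2 = 100
  3*X*Y**2 ↦ 3·5·1·1 = 15
  2*X*Y*Z ↦ 2·5·1·2 = 20
  -2*X*Z**2 ↦ -2·5·1·4 = -40
  -3*Y**3 ↦ -3·1·1·1 = -3
  3*Y**2*Z ↦ 3·1·1·2 = 6
  3*Z**3 ↦ 3·1·1·8 = 24
Sum: F(5, 1, 2) = (-125) + (-50) + (100) + (15) + (20) + (-40) + (-3) + (6) + (24) = -53.
Reducing mod 7: -53 ≡ 3 (mod 7).
Since F(a, b, c) ≡ 3 ≠ 0 (mod 7), P does NOT lie on the curve.


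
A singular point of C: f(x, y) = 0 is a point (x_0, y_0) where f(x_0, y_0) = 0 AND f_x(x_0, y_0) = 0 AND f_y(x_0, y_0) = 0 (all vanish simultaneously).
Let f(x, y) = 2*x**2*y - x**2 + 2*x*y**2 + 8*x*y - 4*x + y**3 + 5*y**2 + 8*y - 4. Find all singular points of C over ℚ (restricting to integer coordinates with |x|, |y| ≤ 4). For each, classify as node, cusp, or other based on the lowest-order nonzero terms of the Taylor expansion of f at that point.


Singular points: {(-2, 0)}; classification: node.

Compute partial derivatives:
  f_x = 4*x*y - 2*x + 2*y**2 + 8*y - 4.
  f_y = 2*x**2 + 4*x*y + 8*x + 3*y**2 + 10*y + 8.
Scan x_0 ∈ {−4, ..., 4}. For each x_0, f_y(x_0, y) is a polynomial in y; find its integer roots y ∈ {−4, ..., 4}, then test f_x and f at those candidates.
  x = -4: f_y(-4, y) = 3*y**2 - 6*y + 8; no integer root y with |y| ≤ 4.
  x = -3: f_y(-3, y) = 3*y**2 - 2*y + 2; no integer root y with |y| ≤ 4.
  x = -2: f_y(-2, y) = 3*y**2 + 2*y; vanishes at y ∈ {0}. (-2, 0): f_x = 0, f = 0 — SINGULAR.
  x = -1: f_y(-1, y) = 3*y**2 + 6*y + 2; no integer root y with |y| ≤ 4.
  x = 0: f_y(0, y) = 3*y**2 + 10*y + 8; vanishes at y ∈ {-2}. (0, -2): f_x = -12 ≠ 0.
  x = 1: f_y(1, y) = 3*y**2 + 14*y + 18; no integer root y with |y| ≤ 4.
  x = 2: f_y(2, y) = 3*y**2 + 18*y + 32; no integer root y with |y| ≤ 4.
  x = 3: f_y(3, y) = 3*y**2 + 22*y + 50; no integer root y with |y| ≤ 4.
  x = 4: f_y(4, y) = 3*y**2 + 26*y + 72; no integer root y with |y| ≤ 4.
Only singular point on the grid: (-2, 0).
Classify: substitute x = -2 + u, y = 0 + v and expand: f = 2*u**2*v - u**2 + 2*u*v**2 + v**3 + v**2.
No constant or linear terms (consistent with a singular point). Quadratic part: -u**2 + v**2. Cubic part: 2*u**2*v + 2*u*v**2 + v**3.
The quadratic part v**2 - u**2 = (v − u)(v + u) splits into two distinct linear factors, so there are two distinct tangent lines y − 0 = ±(x − -2) — this is a node (ordinary double point).
Classification: node.


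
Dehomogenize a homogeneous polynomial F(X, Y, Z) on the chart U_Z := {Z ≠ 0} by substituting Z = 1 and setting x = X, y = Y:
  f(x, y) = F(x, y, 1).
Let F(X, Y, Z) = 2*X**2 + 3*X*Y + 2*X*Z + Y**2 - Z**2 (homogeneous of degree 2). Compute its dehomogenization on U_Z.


f(x, y) = 2*x**2 + 3*x*y + 2*x + y**2 - 1

On U_Z we set Z = 1. Each monomial c·X^i·Y^j·Z^k in F becomes c·x^i·y^j·1^k = c·x^i·y^j.
Substituting Z = 1: F(X, Y, 1) = 2*x**2 + 3*x*y + 2*x + y**2 - 1.
Note: deg(f) ≤ deg(F) = 2; strict inequality happens when F is divisible by Z (lost terms).


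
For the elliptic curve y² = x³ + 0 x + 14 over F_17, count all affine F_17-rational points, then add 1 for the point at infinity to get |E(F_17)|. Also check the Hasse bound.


Affine points = {(1, 7), (1, 10), (6, 3), (6, 14), (7, 0), (8, 4), (8, 13), (11, 6), (11, 11), (12, 5), (12, 12), (13, 1), (13, 16), (14, 2), (14, 15), (16, 8), (16, 9)}; affine count = 17; |E(F_17)| = 18.

Discriminant check: Δ ∝ 4a³ + 27b² = 4·0³ + 27·14² = 4·0 + 27·196 ≡ 5 (mod 17). Nonzero ⇒ E is nonsingular.
For each x ∈ F_17, compute rhs = x³ + 0·x + 14 mod 17, then count y ∈ F_17 with y² ≡ rhs.
  x = 0: rhs = 14, matching y values: none (0 points).
  x = 1: rhs = 15, matching y values: 7, 10 (2 points).
  x = 2: rhs = 5, matching y values: none (0 points).
  x = 3: rhs = 7, matching y values: none (0 points).
  x = 4: rhs = 10, matching y values: none (0 points).
  x = 5: rhs = 3, matching y values: none (0 points).
  x = 6: rhs = 9, matching y values: 3, 14 (2 points).
  x = 7: rhs = 0, matching y values: 0 (1 points).
  x = 8: rhs = 16, matching y values: 4, 13 (2 points).
  x = 9: rhs = 12, matching y values: none (0 points).
  x = 10: rhs = 11, matching y values: none (0 points).
  x = 11: rhs = 2, matching y values: 6, 11 (2 points).
  x = 12: rhs = 8, matching y values: 5, 12 (2 points).
  x = 13: rhs = 1, matching y values: 1, 16 (2 points).
  x = 14: rhs = 4, matching y values: 2, 15 (2 points).
  x = 15: rhs = 6, matching y values: none (0 points).
  x = 16: rhs = 13, matching y values: 8, 9 (2 points).
Total affine count: 17.
Full point count |E(F_17)| = 17 + 1 = 18.
Hasse bound: |18 − (17+1)| = |0| = 0 ≤ 2√17 ≈ 8.2462 ✓.


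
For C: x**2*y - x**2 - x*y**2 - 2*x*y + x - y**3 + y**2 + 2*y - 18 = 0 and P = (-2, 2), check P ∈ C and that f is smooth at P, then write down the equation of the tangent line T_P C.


Tangent line at P: -11*x + 10*y - 42 = 0.

Step 1: f(-2, 2) = 0, so P lies on C.
Step 2: partial derivatives
  f_x(x, y) = 2*x*y - 2*x - y**2 - 2*y + 1, f_y(x, y) = x**2 - 2*x*y - 2*x - 3*y**2 + 2*y + 2.
  f_x(P) = -11, f_y(P) = 10 (gradient nonzero, so P is smooth).
Step 3: tangent line at P: -11·(x − -2) + 10·(y − 2) = 0.
Expanding: -11*x + 10*y - 42 = 0.


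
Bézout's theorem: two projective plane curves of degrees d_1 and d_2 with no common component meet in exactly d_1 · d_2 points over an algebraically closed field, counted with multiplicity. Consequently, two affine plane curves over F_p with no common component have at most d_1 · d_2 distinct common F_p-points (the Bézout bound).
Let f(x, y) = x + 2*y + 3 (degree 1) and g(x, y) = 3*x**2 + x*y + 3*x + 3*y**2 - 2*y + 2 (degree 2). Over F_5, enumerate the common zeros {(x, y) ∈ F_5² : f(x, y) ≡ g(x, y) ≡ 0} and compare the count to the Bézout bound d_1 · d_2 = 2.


Common zeros: {(2, 0)}; count = 1; Bézout bound = 2.

deg(f) = 1, deg(g) = 2, so Bézout bound = 2.
Scan x ∈ F_5. For each x, list the y ∈ F_5 with f(x, y) ≡ 0 and those with g(x, y) ≡ 0 (mod 5); the common zeros in that column are the intersection.
  x = 0: f ≡ 0 at y ∈ {1}; g ≡ 0 at y ∈ {2}; common: ∅.
  x = 1: f ≡ 0 at y ∈ {3}; g ≡ 0 at y ∈ {1}; common: ∅.
  x = 2: f ≡ 0 at y ∈ {0}; g ≡ 0 at y ∈ {0}; common: {0}.
  x = 3: f ≡ 0 at y ∈ {2}; g ≡ 0 at y ∈ {4}; common: ∅.
  x = 4: f ≡ 0 at y ∈ {4}; g ≡ 0 at y ∈ {3}; common: ∅.
Collecting: common zeros = {(2, 0)}, so the count is 1.
Comparison with the Bézout bound: 1 ≤ 2 = deg(f)·deg(g), as expected for curves with no common component (the affine F_5-count falls short of the bound because intersections may lie at infinity, over extension fields, or carry multiplicity).


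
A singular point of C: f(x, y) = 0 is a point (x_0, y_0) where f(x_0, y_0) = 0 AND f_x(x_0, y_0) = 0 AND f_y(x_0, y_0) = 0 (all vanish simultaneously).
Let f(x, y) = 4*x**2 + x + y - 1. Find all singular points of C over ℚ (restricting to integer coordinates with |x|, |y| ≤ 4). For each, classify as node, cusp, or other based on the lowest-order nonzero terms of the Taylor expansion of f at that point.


No singular points in the scanned grid; C is smooth there.

Compute partial derivatives:
  f_x = 8*x + 1.
  f_y = 1.
f_y = 1 is a nonzero constant, so f_y never vanishes: no point (x, y) can satisfy f = f_x = f_y = 0. In particular no (x, y) ∈ {−4, ..., 4}² is singular; the curve is smooth.


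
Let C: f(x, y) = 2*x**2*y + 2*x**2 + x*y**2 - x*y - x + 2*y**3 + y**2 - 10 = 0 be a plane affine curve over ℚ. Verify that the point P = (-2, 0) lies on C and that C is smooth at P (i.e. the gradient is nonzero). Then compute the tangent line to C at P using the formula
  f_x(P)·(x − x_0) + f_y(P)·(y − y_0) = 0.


Tangent line at P: -9*x + 10*y - 18 = 0.

Step 1: f(-2, 0) = 0, so P lies on C.
Step 2: partial derivatives
  f_x(x, y) = 4*x*y + 4*x + y**2 - y - 1, f_y(x, y) = 2*x**2 + 2*x*y - x + 6*y**2 + 2*y.
  f_x(P) = -9, f_y(P) = 10 (gradient nonzero, so P is smooth).
Step 3: tangent line at P: -9·(x − -2) + 10·(y − 0) = 0.
Expanding: -9*x + 10*y - 18 = 0.


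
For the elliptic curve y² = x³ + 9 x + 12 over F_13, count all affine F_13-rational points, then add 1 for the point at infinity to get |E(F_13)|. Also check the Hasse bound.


Affine points = {(0, 5), (0, 8), (1, 3), (1, 10), (2, 5), (2, 8), (3, 1), (3, 12), (5, 0), (6, 3), (6, 10), (9, 4), (9, 9), (10, 6), (10, 7), (11, 5), (11, 8)}; affine count = 17; |E(F_13)| = 18.

Discriminant check: Δ ∝ 4a³ + 27b² = 4·9³ + 27·12² = 4·729 + 27·144 ≡ 5 (mod 13). Nonzero ⇒ E is nonsingular.
For each x ∈ F_13, compute rhs = x³ + 9·x + 12 mod 13, then count y ∈ F_13 with y² ≡ rhs.
  x = 0: rhs = 12, matching y values: 5, 8 (2 points).
  x = 1: rhs = 9, matching y values: 3, 10 (2 points).
  x = 2: rhs = 12, matching y values: 5, 8 (2 points).
  x = 3: rhs = 1, matching y values: 1, 12 (2 points).
  x = 4: rhs = 8, matching y values: none (0 points).
  x = 5: rhs = 0, matching y values: 0 (1 points).
  x = 6: rhs = 9, matching y values: 3, 10 (2 points).
  x = 7: rhs = 2, matching y values: none (0 points).
  x = 8: rhs = 11, matching y values: none (0 points).
  x = 9: rhs = 3, matching y values: 4, 9 (2 points).
  x = 10: rhs = 10, matching y values: 6, 7 (2 points).
  x = 11: rhs = 12, matching y values: 5, 8 (2 points).
  x = 12: rhs = 2, matching y values: none (0 points).
Total affine count: 17.
Full point count |E(F_13)| = 17 + 1 = 18.
Hasse bound: |18 − (13+1)| = |4| = 4 ≤ 2√13 ≈ 7.2111 ✓.


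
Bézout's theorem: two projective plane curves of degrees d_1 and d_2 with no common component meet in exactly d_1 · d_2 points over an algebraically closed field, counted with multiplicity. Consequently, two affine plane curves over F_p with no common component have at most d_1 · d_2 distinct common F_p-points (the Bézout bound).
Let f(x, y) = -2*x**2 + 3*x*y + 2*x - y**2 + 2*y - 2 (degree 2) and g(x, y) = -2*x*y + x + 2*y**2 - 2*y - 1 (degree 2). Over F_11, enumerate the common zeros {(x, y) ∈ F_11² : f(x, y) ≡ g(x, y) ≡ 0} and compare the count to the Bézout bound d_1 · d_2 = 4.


Common zeros: ∅; count = 0; Bézout bound = 4.

deg(f) = 2, deg(g) = 2, so Bézout bound = 4.
Scan x ∈ F_11. For each x, list the y ∈ F_11 with f(x, y) ≡ 0 and those with g(x, y) ≡ 0 (mod 11); the common zeros in that column are the intersection.
  x = 0: f ≡ 0 at y ∈ ∅; g ≡ 0 at y ∈ {3, 9}; common: ∅.
  x = 1: f ≡ 0 at y ∈ ∅; g ≡ 0 at y ∈ {0, 2}; common: ∅.
  x = 2: f ≡ 0 at y ∈ ∅; g ≡ 0 at y ∈ ∅; common: ∅.
  x = 3: f ≡ 0 at y ∈ ∅; g ≡ 0 at y ∈ {7, 8}; common: ∅.
  x = 4: f ≡ 0 at y ∈ {6, 8}; g ≡ 0 at y ∈ ∅; common: ∅.
  x = 5: f ≡ 0 at y ∈ {3}; g ≡ 0 at y ∈ ∅; common: ∅.
  x = 6: f ≡ 0 at y ∈ {3, 6}; g ≡ 0 at y ∈ ∅; common: ∅.
  x = 7: f ≡ 0 at y ∈ {2, 10}; g ≡ 0 at y ∈ ∅; common: ∅.
  x = 8: f ≡ 0 at y ∈ {2}; g ≡ 0 at y ∈ {4, 5}; common: ∅.
  x = 9: f ≡ 0 at y ∈ {8, 10}; g ≡ 0 at y ∈ ∅; common: ∅.
  x = 10: f ≡ 0 at y ∈ ∅; g ≡ 0 at y ∈ {1, 10}; common: ∅.
Collecting: common zeros = ∅, so the count is 0.
Comparison with the Bézout bound: 0 ≤ 4 = deg(f)·deg(g), as expected for curves with no common component (the affine F_11-count falls short of the bound because intersections may lie at infinity, over extension fields, or carry multiplicity).


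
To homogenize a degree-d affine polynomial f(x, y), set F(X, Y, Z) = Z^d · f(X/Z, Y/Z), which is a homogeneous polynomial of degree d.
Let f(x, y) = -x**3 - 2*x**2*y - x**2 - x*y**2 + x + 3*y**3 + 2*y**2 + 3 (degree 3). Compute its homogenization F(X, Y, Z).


F(X, Y, Z) = -X**3 - 2*X**2*Y - X**2*Z - X*Y**2 + X*Z**2 + 3*Y**3 + 2*Y**2*Z + 3*Z**3

deg(f) = 3.
Substitute x = X/Z, y = Y/Z into f, then multiply by Z^3.
  monomial -1·x^3·y^0 ↦ -1·X^3·Y^0·Z^0.
  monomial -2·x^2·y^1 ↦ -2·X^2·Y^1·Z^0.
  monomial -1·x^2·y^0 ↦ -1·X^2·Y^0·Z^1.
  monomial -1·x^1·y^2 ↦ -1·X^1·Y^2·Z^0.
  monomial 1·x^1·y^0 ↦ 1·X^1·Y^0·Z^2.
  monomial 3·x^0·y^3 ↦ 3·X^0·Y^3·Z^0.
  monomial 2·x^0·y^2 ↦ 2·X^0·Y^2·Z^1.
  monomial 3·x^0·y^0 ↦ 3·X^0·Y^0·Z^3.
Collecting: F(X, Y, Z) = -X**3 - 2*X**2*Y - X**2*Z - X*Y**2 + X*Z**2 + 3*Y**3 + 2*Y**2*Z + 3*Z**3.


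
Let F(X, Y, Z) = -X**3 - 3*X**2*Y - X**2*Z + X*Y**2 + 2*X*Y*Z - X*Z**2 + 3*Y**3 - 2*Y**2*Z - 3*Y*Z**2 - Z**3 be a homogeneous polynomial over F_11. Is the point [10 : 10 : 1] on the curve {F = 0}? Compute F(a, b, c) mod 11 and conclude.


F(10,10,1) ≡ 2 (mod 11); P is NOT on the curve.

Evaluate F(10, 10, 1) term-by-term (mod 11).
  -X**3 ↦ -1·1000·1·1 = -1000
  -3*X**2*Y ↦ -3·100·10·1 = -3000
  -X**2*Z ↦ -1·100·1·1 = -100
  X*Y**2 ↦ 1·10·100·1 = 1000
  2*X*Y*Z ↦ 2·10·10·1 = 200
  -X*Z**2 ↦ -1·10·1·1 = -10
  3*Y**3 ↦ 3·1·1000·1 = 3000
  -2*Y**2*Z ↦ -2·1·100·1 = -200
  -3*Y*Z**2 ↦ -3·1·10·1 = -30
  -Z**3 ↦ -1·1·1·1 = -1
Sum: F(10, 10, 1) = (-1000) + (-3000) + (-100) + (1000) + (200) + (-10) + (3000) + (-200) + (-30) + (-1) = -141.
Reducing mod 11: -141 ≡ 2 (mod 11).
Since F(a, b, c) ≡ 2 ≠ 0 (mod 11), P does NOT lie on the curve.


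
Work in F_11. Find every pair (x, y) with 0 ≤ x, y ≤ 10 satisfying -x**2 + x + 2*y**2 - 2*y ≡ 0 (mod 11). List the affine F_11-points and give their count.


Affine F_11-points: {(0, 0), (0, 1), (1, 0), (1, 1), (2, 4), (2, 8), (4, 3), (4, 9), (8, 3), (8, 9), (10, 4), (10, 8)}; count = 12.

For each of the 121 pairs (x, y) ∈ F_11², evaluate f(x, y) mod 11. Record the zeros.
  x = 0: [0↦0, 1↦0, 2↦4, 3↦1, 4↦2, 5↦7, 6↦5, 7↦7, 8↦2, 9↦1, 10↦4]  zeros at y ∈ {0, 1}
  x = 1: [0↦0, 1↦0, 2↦4, 3↦1, 4↦2, 5↦7, 6↦5, 7↦7, 8↦2, 9↦1, 10↦4]  zeros at y ∈ {0, 1}
  x = 2: [0↦9, 1↦9, 2↦2, 3↦10, 4↦0, 5↦5, 6↦3, 7↦5, 8↦0, 9↦10, 10↦2]  zeros at y ∈ {4, 8}
  x = 3: [0↦5, 1↦5, 2↦9, 3↦6, 4↦7, 5↦1, 6↦10, 7↦1, 8↦7, 9↦6, 10↦9]  zeros at y ∈ ∅
  x = 4: [0↦10, 1↦10, 2↦3, 3↦0, 4↦1, 5↦6, 6↦4, 7↦6, 8↦1, 9↦0, 10↦3]  zeros at y ∈ {3, 9}
  x = 5: [0↦2, 1↦2, 2↦6, 3↦3, 4↦4, 5↦9, 6↦7, 7↦9, 8↦4, 9↦3, 10↦6]  zeros at y ∈ ∅
  x = 6: [0↦3, 1↦3, 2↦7, 3↦4, 4↦5, 5↦10, 6↦8, 7↦10, 8↦5, 9↦4, 10↦7]  zeros at y ∈ ∅
  x = 7: [0↦2, 1↦2, 2↦6, 3↦3, 4↦4, 5↦9, 6↦7, 7↦9, 8↦4, 9↦3, 10↦6]  zeros at y ∈ ∅
  x = 8: [0↦10, 1↦10, 2↦3, 3↦0, 4↦1, 5↦6, 6↦4, 7↦6, 8↦1, 9↦0, 10↦3]  zeros at y ∈ {3, 9}
  x = 9: [0↦5, 1↦5, 2↦9, 3↦6, 4↦7, 5↦1, 6↦10, 7↦1, 8↦7, 9↦6, 10↦9]  zeros at y ∈ ∅
  x = 10: [0↦9, 1↦9, 2↦2, 3↦10, 4↦0, 5↦5, 6↦3, 7↦5, 8↦0, 9↦10, 10↦2]  zeros at y ∈ {4, 8}
Collecting zeros: affine points = {(0, 0), (0, 1), (1, 0), (1, 1), (2, 4), (2, 8), (4, 3), (4, 9), (8, 3), (8, 9), (10, 4), (10, 8)}.
Total count |C(F_11)_aff| = 12.


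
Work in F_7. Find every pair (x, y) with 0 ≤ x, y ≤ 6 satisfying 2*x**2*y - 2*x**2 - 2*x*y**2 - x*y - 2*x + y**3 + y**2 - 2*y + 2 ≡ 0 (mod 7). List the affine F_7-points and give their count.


Affine F_7-points: {(1, 2), (1, 4), (3, 4), (4, 5), (5, 2), (6, 1)}; count = 6.

For each of the 49 pairs (x, y) ∈ F_7², evaluate f(x, y) mod 7. Record the zeros.
  x = 0: [0↦2, 1↦2, 2↦3, 3↦4, 4↦4, 5↦2, 6↦4]  zeros at y ∈ ∅
  x = 1: [0↦5, 1↦4, 2↦0, 3↦6, 4↦0, 5↦2, 6↦4]  zeros at y ∈ {2, 4}
  x = 2: [0↦4, 1↦6, 2↦1, 3↦2, 4↦1, 5↦4, 6↦3]  zeros at y ∈ ∅
  x = 3: [0↦6, 1↦1, 2↦6, 3↦6, 4↦0, 5↦1, 6↦1]  zeros at y ∈ {4}
  x = 4: [0↦4, 1↦3, 2↦1, 3↦4, 4↦4, 5↦0, 6↦5]  zeros at y ∈ {5}
  x = 5: [0↦5, 1↦5, 2↦0, 3↦3, 4↦6, 5↦1, 6↦1]  zeros at y ∈ {2}
  x = 6: [0↦2, 1↦0, 2↦3, 3↦3, 4↦6, 5↦4, 6↦3]  zeros at y ∈ {1}
Collecting zeros: affine points = {(1, 2), (1, 4), (3, 4), (4, 5), (5, 2), (6, 1)}.
Total count |C(F_7)_aff| = 6.


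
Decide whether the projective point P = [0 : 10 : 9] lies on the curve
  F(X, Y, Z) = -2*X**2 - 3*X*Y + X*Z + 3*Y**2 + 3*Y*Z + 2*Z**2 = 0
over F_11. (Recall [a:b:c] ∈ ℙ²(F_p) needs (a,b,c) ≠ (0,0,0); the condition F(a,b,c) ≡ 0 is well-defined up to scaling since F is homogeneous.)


F(0,10,9) ≡ 6 (mod 11); P is NOT on the curve.

Evaluate F(0, 10, 9) term-by-term (mod 11).
  -2*X**2 ↦ -2·0·1·1 = 0
  -3*X*Y ↦ -3·0·10·1 = 0
  X*Z ↦ 1·0·1·9 = 0
  3*Y**2 ↦ 3·1·100·1 = 300
  3*Y*Z ↦ 3·1·10·9 = 270
  2*Z**2 ↦ 2·1·1·81 = 162
Sum: F(0, 10, 9) = (0) + (0) + (0) + (300) + (270) + (162) = 732.
Reducing mod 11: 732 ≡ 6 (mod 11).
Since F(a, b, c) ≡ 6 ≠ 0 (mod 11), P does NOT lie on the curve.


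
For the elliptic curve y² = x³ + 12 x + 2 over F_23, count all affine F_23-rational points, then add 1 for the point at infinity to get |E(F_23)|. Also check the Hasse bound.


Affine points = {(0, 5), (0, 18), (5, 7), (5, 16), (8, 9), (8, 14), (10, 8), (10, 15), (11, 4), (11, 19), (13, 3), (13, 20), (14, 4), (14, 19), (16, 9), (16, 14), (17, 6), (17, 17), (18, 1), (18, 22), (20, 10), (20, 13), (21, 4), (21, 19), (22, 9), (22, 14)}; affine count = 26; |E(F_23)| = 27.

Discriminant check: Δ ∝ 4a³ + 27b² = 4·12³ + 27·2² = 4·1728 + 27·4 ≡ 5 (mod 23). Nonzero ⇒ E is nonsingular.
For each x ∈ F_23, compute rhs = x³ + 12·x + 2 mod 23, then count y ∈ F_23 with y² ≡ rhs.
  x = 0: rhs = 2, matching y values: 5, 18 (2 points).
  x = 1: rhs = 15, matching y values: none (0 points).
  x = 2: rhs = 11, matching y values: none (0 points).
  x = 3: rhs = 19, matching y values: none (0 points).
  x = 4: rhs = 22, matching y values: none (0 points).
  x = 5: rhs = 3, matching y values: 7, 16 (2 points).
  x = 6: rhs = 14, matching y values: none (0 points).
  x = 7: rhs = 15, matching y values: none (0 points).
  x = 8: rhs = 12, matching y values: 9, 14 (2 points).
  x = 9: rhs = 11, matching y values: none (0 points).
  x = 10: rhs = 18, matching y values: 8, 15 (2 points).
  x = 11: rhs = 16, matching y values: 4, 19 (2 points).
  x = 12: rhs = 11, matching y values: none (0 points).
  x = 13: rhs = 9, matching y values: 3, 20 (2 points).
  x = 14: rhs = 16, matching y values: 4, 19 (2 points).
  x = 15: rhs = 15, matching y values: none (0 points).
  x = 16: rhs = 12, matching y values: 9, 14 (2 points).
  x = 17: rhs = 13, matching y values: 6, 17 (2 points).
  x = 18: rhs = 1, matching y values: 1, 22 (2 points).
  x = 19: rhs = 5, matching y values: none (0 points).
  x = 20: rhs = 8, matching y values: 10, 13 (2 points).
  x = 21: rhs = 16, matching y values: 4, 19 (2 points).
  x = 22: rhs = 12, matching y values: 9, 14 (2 points).
Total affine count: 26.
Full point count |E(F_23)| = 26 + 1 = 27.
Hasse bound: |27 − (23+1)| = |3| = 3 ≤ 2√23 ≈ 9.5917 ✓.


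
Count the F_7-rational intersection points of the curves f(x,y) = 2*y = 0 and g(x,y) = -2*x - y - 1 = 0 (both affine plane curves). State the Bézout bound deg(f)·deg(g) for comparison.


Common zeros: {(3, 0)}; count = 1; Bézout bound = 1.

deg(f) = 1, deg(g) = 1, so Bézout bound = 1.
Scan x ∈ F_7. For each x, list the y ∈ F_7 with f(x, y) ≡ 0 and those with g(x, y) ≡ 0 (mod 7); the common zeros in that column are the intersection.
  x = 0: f ≡ 0 at y ∈ {0}; g ≡ 0 at y ∈ {6}; common: ∅.
  x = 1: f ≡ 0 at y ∈ {0}; g ≡ 0 at y ∈ {4}; common: ∅.
  x = 2: f ≡ 0 at y ∈ {0}; g ≡ 0 at y ∈ {2}; common: ∅.
  x = 3: f ≡ 0 at y ∈ {0}; g ≡ 0 at y ∈ {0}; common: {0}.
  x = 4: f ≡ 0 at y ∈ {0}; g ≡ 0 at y ∈ {5}; common: ∅.
  x = 5: f ≡ 0 at y ∈ {0}; g ≡ 0 at y ∈ {3}; common: ∅.
  x = 6: f ≡ 0 at y ∈ {0}; g ≡ 0 at y ∈ {1}; common: ∅.
Collecting: common zeros = {(3, 0)}, so the count is 1.
Comparison with the Bézout bound: 1 ≤ 1 = deg(f)·deg(g), as expected for curves with no common component (the bound is attained).


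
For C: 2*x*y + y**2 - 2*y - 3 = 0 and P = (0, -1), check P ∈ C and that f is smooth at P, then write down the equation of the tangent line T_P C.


Tangent line at P: -2*x - 4*y - 4 = 0.

Step 1: f(0, -1) = 0, so P lies on C.
Step 2: partial derivatives
  f_x(x, y) = 2*y, f_y(x, y) = 2*x + 2*y - 2.
  f_x(P) = -2, f_y(P) = -4 (gradient nonzero, so P is smooth).
Step 3: tangent line at P: -2·(x − 0) + -4·(y − -1) = 0.
Expanding: -2*x - 4*y - 4 = 0.


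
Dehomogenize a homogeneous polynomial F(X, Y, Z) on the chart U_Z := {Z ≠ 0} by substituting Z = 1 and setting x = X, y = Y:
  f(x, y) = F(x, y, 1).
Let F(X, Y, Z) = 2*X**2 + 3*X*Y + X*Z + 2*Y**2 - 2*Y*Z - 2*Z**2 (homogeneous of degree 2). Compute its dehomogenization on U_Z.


f(x, y) = 2*x**2 + 3*x*y + x + 2*y**2 - 2*y - 2

On U_Z we set Z = 1. Each monomial c·X^i·Y^j·Z^k in F becomes c·x^i·y^j·1^k = c·x^i·y^j.
Substituting Z = 1: F(X, Y, 1) = 2*x**2 + 3*x*y + x + 2*y**2 - 2*y - 2.
Note: deg(f) ≤ deg(F) = 2; strict inequality happens when F is divisible by Z (lost terms).


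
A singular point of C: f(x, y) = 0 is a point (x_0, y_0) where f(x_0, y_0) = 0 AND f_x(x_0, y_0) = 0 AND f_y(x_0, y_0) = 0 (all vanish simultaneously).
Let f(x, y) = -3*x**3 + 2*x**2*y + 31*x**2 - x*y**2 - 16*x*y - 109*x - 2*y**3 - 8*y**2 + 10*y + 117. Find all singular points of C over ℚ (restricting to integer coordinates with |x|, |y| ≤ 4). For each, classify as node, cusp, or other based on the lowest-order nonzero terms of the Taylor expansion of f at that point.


Singular points: {(3, -2)}; classification: cusp.

Compute partial derivatives:
  f_x = -9*x**2 + 4*x*y + 62*x - y**2 - 16*y - 109.
  f_y = 2*x**2 - 2*x*y - 16*x - 6*y**2 - 16*y + 10.
Scan x_0 ∈ {−4, ..., 4}. For each x_0, f_y(x_0, y) is a polynomial in y; find its integer roots y ∈ {−4, ..., 4}, then test f_x and f at those candidates.
  x = -4: f_y(-4, y) = -6*y**2 - 8*y + 106; no integer root y with |y| ≤ 4.
  x = -3: f_y(-3, y) = -6*y**2 - 10*y + 76; no integer root y with |y| ≤ 4.
  x = -2: f_y(-2, y) = -6*y**2 - 12*y + 50; no integer root y with |y| ≤ 4.
  x = -1: f_y(-1, y) = -6*y**2 - 14*y + 28; no integer root y with |y| ≤ 4.
  x = 0: f_y(0, y) = -6*y**2 - 16*y + 10; no integer root y with |y| ≤ 4.
  x = 1: f_y(1, y) = -6*y**2 - 18*y - 4; no integer root y with |y| ≤ 4.
  x = 2: f_y(2, y) = -6*y**2 - 20*y - 14; vanishes at y ∈ {-1}. (2, -1): f_x = -14 ≠ 0.
  x = 3: f_y(3, y) = -6*y**2 - 22*y - 20; vanishes at y ∈ {-2}. (3, -2): f_x = 0, f = 0 — SINGULAR.
  x = 4: f_y(4, y) = -6*y**2 - 24*y - 22; no integer root y with |y| ≤ 4.
Only singular point on the grid: (3, -2).
Classify: substitute x = 3 + u, y = -2 + v and expand: f = -3*u**3 + 2*u**2*v - u*v**2 - 2*v**3 + v**2.
No constant or linear terms (consistent with a singular point). Quadratic part: v**2. Cubic part: -3*u**3 + 2*u**2*v - u*v**2 - 2*v**3.
The quadratic part v**2 is a perfect square, so there is a single (double) tangent line v = 0, i.e. y = -2. Restricting the cubic part to that line (v = 0) leaves -3*u**3 ≠ 0, so f is not divisible by v and the branch is v² ≈ 3*u**3 to lowest order — this is a cusp.
Classification: cusp.


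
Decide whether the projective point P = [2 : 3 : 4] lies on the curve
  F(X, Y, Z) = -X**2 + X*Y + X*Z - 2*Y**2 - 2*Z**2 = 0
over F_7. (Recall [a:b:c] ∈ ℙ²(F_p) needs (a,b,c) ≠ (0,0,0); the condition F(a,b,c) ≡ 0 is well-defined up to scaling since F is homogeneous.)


F(2,3,4) ≡ 2 (mod 7); P is NOT on the curve.

Evaluate F(2, 3, 4) term-by-term (mod 7).
  -X**2 ↦ -1·4·1·1 = -4
  X*Y ↦ 1·2·3·1 = 6
  X*Z ↦ 1·2·1·4 = 8
  -2*Y**2 ↦ -2·1·9·1 = -18
  -2*Z**2 ↦ -2·1·1·16 = -32
Sum: F(2, 3, 4) = (-4) + (6) + (8) + (-18) + (-32) = -40.
Reducing mod 7: -40 ≡ 2 (mod 7).
Since F(a, b, c) ≡ 2 ≠ 0 (mod 7), P does NOT lie on the curve.


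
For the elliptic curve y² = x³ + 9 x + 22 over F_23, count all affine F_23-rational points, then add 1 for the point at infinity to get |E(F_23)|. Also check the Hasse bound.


Affine points = {(1, 3), (1, 20), (2, 5), (2, 18), (5, 10), (5, 13), (6, 4), (6, 19), (8, 10), (8, 13), (9, 2), (9, 21), (10, 10), (10, 13), (11, 7), (11, 16), (12, 8), (12, 15), (13, 6), (13, 17), (15, 6), (15, 17), (18, 6), (18, 17), (22, 9), (22, 14)}; affine count = 26; |E(F_23)| = 27.

Discriminant check: Δ ∝ 4a³ + 27b² = 4·9³ + 27·22² = 4·729 + 27·484 ≡ 22 (mod 23). Nonzero ⇒ E is nonsingular.
For each x ∈ F_23, compute rhs = x³ + 9·x + 22 mod 23, then count y ∈ F_23 with y² ≡ rhs.
  x = 0: rhs = 22, matching y values: none (0 points).
  x = 1: rhs = 9, matching y values: 3, 20 (2 points).
  x = 2: rhs = 2, matching y values: 5, 18 (2 points).
  x = 3: rhs = 7, matching y values: none (0 points).
  x = 4: rhs = 7, matching y values: none (0 points).
  x = 5: rhs = 8, matching y values: 10, 13 (2 points).
  x = 6: rhs = 16, matching y values: 4, 19 (2 points).
  x = 7: rhs = 14, matching y values: none (0 points).
  x = 8: rhs = 8, matching y values: 10, 13 (2 points).
  x = 9: rhs = 4, matching y values: 2, 21 (2 points).
  x = 10: rhs = 8, matching y values: 10, 13 (2 points).
  x = 11: rhs = 3, matching y values: 7, 16 (2 points).
  x = 12: rhs = 18, matching y values: 8, 15 (2 points).
  x = 13: rhs = 13, matching y values: 6, 17 (2 points).
  x = 14: rhs = 17, matching y values: none (0 points).
  x = 15: rhs = 13, matching y values: 6, 17 (2 points).
  x = 16: rhs = 7, matching y values: none (0 points).
  x = 17: rhs = 5, matching y values: none (0 points).
  x = 18: rhs = 13, matching y values: 6, 17 (2 points).
  x = 19: rhs = 14, matching y values: none (0 points).
  x = 20: rhs = 14, matching y values: none (0 points).
  x = 21: rhs = 19, matching y values: none (0 points).
  x = 22: rhs = 12, matching y values: 9, 14 (2 points).
Total affine count: 26.
Full point count |E(F_23)| = 26 + 1 = 27.
Hasse bound: |27 − (23+1)| = |3| = 3 ≤ 2√23 ≈ 9.5917 ✓.


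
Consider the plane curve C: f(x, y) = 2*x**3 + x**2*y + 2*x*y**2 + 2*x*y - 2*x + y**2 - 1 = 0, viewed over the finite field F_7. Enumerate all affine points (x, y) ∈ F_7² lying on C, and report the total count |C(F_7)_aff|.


Affine F_7-points: {(0, 1), (0, 6), (1, 3), (3, 2), (4, 0), (4, 2), (6, 2), (6, 4)}; count = 8.

For each of the 49 pairs (x, y) ∈ F_7², evaluate f(x, y) mod 7. Record the zeros.
  x = 0: [0↦6, 1↦0, 2↦3, 3↦1, 4↦1, 5↦3, 6↦0]  zeros at y ∈ {1, 6}
  x = 1: [0↦6, 1↦5, 2↦3, 3↦0, 4↦3, 5↦5, 6↦6]  zeros at y ∈ {3}
  x = 2: [0↦4, 1↦3, 2↦5, 3↦3, 4↦4, 5↦1, 6↦1]  zeros at y ∈ ∅
  x = 3: [0↦5, 1↦6, 2↦0, 3↦1, 4↦2, 5↦3, 6↦4]  zeros at y ∈ {2}
  x = 4: [0↦0, 1↦5, 2↦0, 3↦6, 4↦2, 5↦2, 6↦6]  zeros at y ∈ {0, 2}
  x = 5: [0↦1, 1↦5, 2↦3, 3↦2, 4↦2, 5↦3, 6↦5]  zeros at y ∈ ∅
  x = 6: [0↦6, 1↦4, 2↦0, 3↦1, 4↦0, 5↦4, 6↦6]  zeros at y ∈ {2, 4}
Collecting zeros: affine points = {(0, 1), (0, 6), (1, 3), (3, 2), (4, 0), (4, 2), (6, 2), (6, 4)}.
Total count |C(F_7)_aff| = 8.
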